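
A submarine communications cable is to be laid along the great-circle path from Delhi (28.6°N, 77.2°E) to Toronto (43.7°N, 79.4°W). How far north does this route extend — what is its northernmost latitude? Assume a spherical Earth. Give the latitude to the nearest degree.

The great circle lies in the plane with unit normal n̂ = (p₁ × p₂)/|p₁ × p₂|.
Here n̂_z ≈ -0.260; the vertex latitude is φ_max = arccos|n̂_z| ≈ 74.9°.
Check via Clairaut: cos φ_max = |cos φ₁| · sin C = cos(28.6°)·sin(17.3°) ≈ 0.260, again giving ≈ 74.9°.

≈ 75°N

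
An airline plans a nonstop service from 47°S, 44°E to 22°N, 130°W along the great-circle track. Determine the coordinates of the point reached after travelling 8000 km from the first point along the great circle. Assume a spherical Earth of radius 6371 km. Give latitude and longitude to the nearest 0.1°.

≈ 59.1°S, 111.3°W

Convert each endpoint to a unit vector on the sphere (x = cos φ cos λ, y = cos φ sin λ, z = sin φ).
The central angle between the endpoints is δ = arccos(p₁·p₂) ≈ 2.697 rad (154.5°). The total great-circle distance is δ·R ≈ 2.697 × 6371 ≈ 17183 km, so the target fraction is f = 8000/17183 ≈ 0.466.
Interpolate at f ≈ 0.466 with slerp weights a = sin((1−f)δ)/sin δ ≈ 2.306, b = sin(fδ)/sin δ ≈ 2.211.
p = a·p₁ + b·p₂ ≈ (-0.186, -0.478, -0.858); φ = arcsin(p_z) ≈ -59.14°, λ = atan2(p_y, p_x) ≈ -111.31°.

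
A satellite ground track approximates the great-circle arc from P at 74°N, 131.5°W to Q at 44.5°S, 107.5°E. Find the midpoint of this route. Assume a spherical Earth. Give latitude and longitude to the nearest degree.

The haversine formula gives a central angle δ ≈ 2.458 rad (140.8°) between the endpoints.
Interpolate at f = 1/2 with slerp weights a = sin((1−f)δ)/sin δ ≈ 1.491, b = sin(fδ)/sin δ ≈ 1.491.
p = a·p₁ + b·p₂ ≈ (-0.592, 0.706, 0.388); φ = arcsin(p_z) ≈ 22.84°, λ = atan2(p_y, p_x) ≈ 129.97°.

≈ 23°N, 130°E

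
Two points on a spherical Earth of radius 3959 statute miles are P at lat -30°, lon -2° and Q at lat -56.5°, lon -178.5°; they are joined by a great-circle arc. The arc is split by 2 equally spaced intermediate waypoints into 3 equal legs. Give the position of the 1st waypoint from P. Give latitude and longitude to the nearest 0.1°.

Write both endpoints as unit vectors p₁, p₂ with components (cos φ cos λ, cos φ sin λ, sin φ).
The central angle between the endpoints is δ = arccos(p₁·p₂) ≈ 1.631 rad (93.4°).
Interpolate at f = 1/3 with slerp weights a = sin((1−f)δ)/sin δ ≈ 0.887, b = sin(fδ)/sin δ ≈ 0.518.
p = a·p₁ + b·p₂ ≈ (0.482, -0.034, -0.876); φ = arcsin(p_z) ≈ -61.12°, λ = atan2(p_y, p_x) ≈ -4.07°.

≈ lat -61.1°, lon -4.1°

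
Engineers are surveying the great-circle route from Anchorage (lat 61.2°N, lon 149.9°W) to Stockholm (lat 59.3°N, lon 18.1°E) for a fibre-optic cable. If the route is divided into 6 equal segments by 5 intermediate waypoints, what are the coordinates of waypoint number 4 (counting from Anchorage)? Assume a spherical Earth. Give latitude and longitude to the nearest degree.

≈ lat 79°N, lon 7°E

Convert each endpoint to a unit vector on the sphere (x = cos φ cos λ, y = cos φ sin λ, z = sin φ).
The central angle between the endpoints is δ = arccos(p₁·p₂) ≈ 1.032 rad (59.1°).
Interpolate at f = 4/6 with slerp weights a = sin((1−f)δ)/sin δ ≈ 0.393, b = sin(fδ)/sin δ ≈ 0.740.
p = a·p₁ + b·p₂ ≈ (0.195, 0.022, 0.980); φ = arcsin(p_z) ≈ 78.67°, λ = atan2(p_y, p_x) ≈ 6.55°.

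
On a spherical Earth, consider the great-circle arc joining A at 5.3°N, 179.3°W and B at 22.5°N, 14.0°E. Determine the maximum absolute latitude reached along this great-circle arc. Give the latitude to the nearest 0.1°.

The great circle lies in the plane with unit normal n̂ = (p₁ × p₂)/|p₁ × p₂|.
Here n̂_z ≈ -0.415; the vertex latitude is φ_max = arccos|n̂_z| ≈ 65.5°.

≈ 65.5°N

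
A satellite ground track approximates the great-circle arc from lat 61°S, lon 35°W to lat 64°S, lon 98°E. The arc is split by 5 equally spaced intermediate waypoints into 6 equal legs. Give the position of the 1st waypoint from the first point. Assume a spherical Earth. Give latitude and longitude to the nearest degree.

The haversine formula gives a central angle δ ≈ 0.875 rad (50.1°) between the endpoints.
Interpolate at f = 1/6 with slerp weights a = sin((1−f)δ)/sin δ ≈ 0.868, b = sin(fδ)/sin δ ≈ 0.189.
p = a·p₁ + b·p₂ ≈ (0.333, -0.159, -0.929); φ = arcsin(p_z) ≈ -68.33°, λ = atan2(p_y, p_x) ≈ -25.54°.

≈ lat 68°S, lon 26°W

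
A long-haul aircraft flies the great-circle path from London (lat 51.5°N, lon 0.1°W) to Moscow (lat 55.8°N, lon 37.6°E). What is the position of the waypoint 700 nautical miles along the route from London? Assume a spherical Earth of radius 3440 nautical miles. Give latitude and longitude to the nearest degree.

Write both endpoints as unit vectors p₁, p₂ with components (cos φ cos λ, cos φ sin λ, sin φ).
The central angle between the endpoints is δ = arccos(p₁·p₂) ≈ 0.392 rad (22.5°). The total great-circle distance is δ·R ≈ 0.392 × 3440 ≈ 1349 nmi, so the target fraction is f = 700/1349 ≈ 0.519.
Interpolate at f ≈ 0.519 with slerp weights a = sin((1−f)δ)/sin δ ≈ 0.491, b = sin(fδ)/sin δ ≈ 0.529.
p = a·p₁ + b·p₂ ≈ (0.541, 0.181, 0.821); φ = arcsin(p_z) ≈ 55.22°, λ = atan2(p_y, p_x) ≈ 18.49°.

≈ lat 55°N, lon 18°E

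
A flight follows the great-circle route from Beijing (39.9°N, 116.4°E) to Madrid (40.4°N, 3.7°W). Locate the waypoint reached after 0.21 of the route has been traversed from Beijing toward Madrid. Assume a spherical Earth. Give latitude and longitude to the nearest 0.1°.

≈ 51.6°N, 97.7°E

Convert each endpoint to a unit vector on the sphere (x = cos φ cos λ, y = cos φ sin λ, z = sin φ).
The central angle between the endpoints is δ = arccos(p₁·p₂) ≈ 1.448 rad (82.9°).
Interpolate at f = 0.21 with slerp weights a = sin((1−f)δ)/sin δ ≈ 0.917, b = sin(fδ)/sin δ ≈ 0.302.
p = a·p₁ + b·p₂ ≈ (-0.084, 0.615, 0.784); φ = arcsin(p_z) ≈ 51.61°, λ = atan2(p_y, p_x) ≈ 97.74°.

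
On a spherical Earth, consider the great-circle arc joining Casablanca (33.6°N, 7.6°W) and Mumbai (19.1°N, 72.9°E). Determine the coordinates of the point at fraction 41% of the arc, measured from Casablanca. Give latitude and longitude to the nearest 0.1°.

Write both endpoints as unit vectors p₁, p₂ with components (cos φ cos λ, cos φ sin λ, sin φ).
The central angle between the endpoints is δ = arccos(p₁·p₂) ≈ 1.255 rad (71.9°).
Interpolate at f = 0.41 with slerp weights a = sin((1−f)δ)/sin δ ≈ 0.710, b = sin(fδ)/sin δ ≈ 0.518.
p = a·p₁ + b·p₂ ≈ (0.730, 0.389, 0.562); φ = arcsin(p_z) ≈ 34.20°, λ = atan2(p_y, p_x) ≈ 28.08°.

≈ (34.2°N, 28.1°E)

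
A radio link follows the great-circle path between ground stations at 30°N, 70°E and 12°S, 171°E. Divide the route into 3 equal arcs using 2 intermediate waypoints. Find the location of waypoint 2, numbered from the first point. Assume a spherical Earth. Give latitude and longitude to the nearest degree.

≈ 5°N, 140°E

From cos δ = sin φ₁ sin φ₂ + cos φ₁ cos φ₂ cos Δλ, the central angle is δ ≈ 1.840 rad (105.4°).
Interpolate at f = 2/3 with slerp weights a = sin((1−f)δ)/sin δ ≈ 0.597, b = sin(fδ)/sin δ ≈ 0.976.
p = a·p₁ + b·p₂ ≈ (-0.766, 0.635, 0.095); φ = arcsin(p_z) ≈ 5.48°, λ = atan2(p_y, p_x) ≈ 140.35°.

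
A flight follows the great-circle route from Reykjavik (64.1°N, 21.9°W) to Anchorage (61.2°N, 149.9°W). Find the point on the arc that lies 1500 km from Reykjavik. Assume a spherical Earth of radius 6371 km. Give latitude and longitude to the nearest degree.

≈ 74°N, 48°W

The haversine formula gives a central angle δ ≈ 0.852 rad (48.8°) between the endpoints. The total great-circle distance is δ·R ≈ 0.852 × 6371 ≈ 5426 km, so the target fraction is f = 1500/5426 ≈ 0.276.
Interpolate at f ≈ 0.276 with slerp weights a = sin((1−f)δ)/sin δ ≈ 0.768, b = sin(fδ)/sin δ ≈ 0.310.
p = a·p₁ + b·p₂ ≈ (0.182, -0.200, 0.963); φ = arcsin(p_z) ≈ 74.30°, λ = atan2(p_y, p_x) ≈ -47.69°.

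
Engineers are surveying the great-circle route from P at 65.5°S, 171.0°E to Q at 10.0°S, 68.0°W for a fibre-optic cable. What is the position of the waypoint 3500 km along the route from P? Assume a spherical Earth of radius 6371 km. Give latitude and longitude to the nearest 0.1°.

≈ 63.1°S, 111.7°W

Write both endpoints as unit vectors p₁, p₂ with components (cos φ cos λ, cos φ sin λ, sin φ).
The central angle between the endpoints is δ = arccos(p₁·p₂) ≈ 1.623 rad (93.0°). The total great-circle distance is δ·R ≈ 1.623 × 6371 ≈ 10341 km, so the target fraction is f = 3500/10341 ≈ 0.338.
Interpolate at f ≈ 0.338 with slerp weights a = sin((1−f)δ)/sin δ ≈ 0.880, b = sin(fδ)/sin δ ≈ 0.523.
p = a·p₁ + b·p₂ ≈ (-0.168, -0.420, -0.892); φ = arcsin(p_z) ≈ -63.09°, λ = atan2(p_y, p_x) ≈ -111.74°.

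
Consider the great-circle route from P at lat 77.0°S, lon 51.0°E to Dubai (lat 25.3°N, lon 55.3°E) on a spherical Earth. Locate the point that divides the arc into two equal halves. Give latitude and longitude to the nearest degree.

Convert each endpoint to a unit vector on the sphere (x = cos φ cos λ, y = cos φ sin λ, z = sin φ).
The central angle between the endpoints is δ = arccos(p₁·p₂) ≈ 1.786 rad (102.3°).
Interpolate at f = 1/2 with slerp weights a = sin((1−f)δ)/sin δ ≈ 0.797, b = sin(fδ)/sin δ ≈ 0.797.
p = a·p₁ + b·p₂ ≈ (0.523, 0.732, -0.436); φ = arcsin(p_z) ≈ -25.86°, λ = atan2(p_y, p_x) ≈ 54.44°.

≈ lat 26°S, lon 54°E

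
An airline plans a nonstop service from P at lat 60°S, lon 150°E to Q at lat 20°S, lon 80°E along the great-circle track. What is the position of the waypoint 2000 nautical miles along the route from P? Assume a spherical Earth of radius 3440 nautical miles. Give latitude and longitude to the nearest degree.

≈ lat 44°S, lon 101°E

The haversine formula gives a central angle δ ≈ 1.096 rad (62.8°) between the endpoints. The total great-circle distance is δ·R ≈ 1.096 × 3440 ≈ 3771 nmi, so the target fraction is f = 2000/3771 ≈ 0.530.
Interpolate at f ≈ 0.530 with slerp weights a = sin((1−f)δ)/sin δ ≈ 0.554, b = sin(fδ)/sin δ ≈ 0.617.
p = a·p₁ + b·p₂ ≈ (-0.139, 0.710, -0.691); φ = arcsin(p_z) ≈ -43.68°, λ = atan2(p_y, p_x) ≈ 101.08°.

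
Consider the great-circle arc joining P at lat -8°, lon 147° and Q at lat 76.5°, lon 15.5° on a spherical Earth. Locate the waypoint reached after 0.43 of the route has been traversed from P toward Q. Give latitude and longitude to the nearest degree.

From cos δ = sin φ₁ sin φ₂ + cos φ₁ cos φ₂ cos Δλ, the central angle is δ ≈ 1.863 rad (106.8°).
Interpolate at f = 0.43 with slerp weights a = sin((1−f)δ)/sin δ ≈ 0.912, b = sin(fδ)/sin δ ≈ 0.750.
p = a·p₁ + b·p₂ ≈ (-0.589, 0.539, 0.602); φ = arcsin(p_z) ≈ 37.05°, λ = atan2(p_y, p_x) ≈ 137.54°.

≈ lat 37°, lon 138°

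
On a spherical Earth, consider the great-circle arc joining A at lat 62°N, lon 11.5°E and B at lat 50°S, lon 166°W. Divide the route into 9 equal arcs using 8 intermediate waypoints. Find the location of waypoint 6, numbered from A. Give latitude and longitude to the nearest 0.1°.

≈ lat 5.8°N, lon 161.3°W

The haversine formula gives a central angle δ ≈ 2.931 rad (167.9°) between the endpoints.
Interpolate at f = 6/9 with slerp weights a = sin((1−f)δ)/sin δ ≈ 3.961, b = sin(fδ)/sin δ ≈ 4.432.
p = a·p₁ + b·p₂ ≈ (-0.942, -0.319, 0.102); φ = arcsin(p_z) ≈ 5.83°, λ = atan2(p_y, p_x) ≈ -161.32°.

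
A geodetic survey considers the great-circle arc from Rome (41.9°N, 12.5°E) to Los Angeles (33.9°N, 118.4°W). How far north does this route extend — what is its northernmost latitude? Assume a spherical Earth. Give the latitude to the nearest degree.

The great circle lies in the plane with unit normal n̂ = (p₁ × p₂)/|p₁ × p₂|.
Here n̂_z ≈ -0.467; the vertex latitude is φ_max = arccos|n̂_z| ≈ 62.1°.
Check via Clairaut: cos φ_max = |cos φ₁| · sin C = cos(41.9°)·sin(38.9°) ≈ 0.467, again giving ≈ 62.1°.

≈ 62°N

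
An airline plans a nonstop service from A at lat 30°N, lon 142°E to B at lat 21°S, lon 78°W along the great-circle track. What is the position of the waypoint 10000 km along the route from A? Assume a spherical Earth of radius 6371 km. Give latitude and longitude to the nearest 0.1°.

≈ lat 3.9°N, lon 125.8°W

Write both endpoints as unit vectors p₁, p₂ with components (cos φ cos λ, cos φ sin λ, sin φ).
The central angle between the endpoints is δ = arccos(p₁·p₂) ≈ 2.496 rad (143.0°). The total great-circle distance is δ·R ≈ 2.496 × 6371 ≈ 15900 km, so the target fraction is f = 10000/15900 ≈ 0.629.
Interpolate at f ≈ 0.629 with slerp weights a = sin((1−f)δ)/sin δ ≈ 1.328, b = sin(fδ)/sin δ ≈ 1.661.
p = a·p₁ + b·p₂ ≈ (-0.584, -0.809, 0.069); φ = arcsin(p_z) ≈ 3.93°, λ = atan2(p_y, p_x) ≈ -125.81°.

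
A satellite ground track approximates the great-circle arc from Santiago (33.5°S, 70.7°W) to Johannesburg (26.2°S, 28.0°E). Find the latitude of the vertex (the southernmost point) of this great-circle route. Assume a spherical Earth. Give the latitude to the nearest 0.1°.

≈ 41.8°S

The great circle lies in the plane with unit normal n̂ = (p₁ × p₂)/|p₁ × p₂|.
Here n̂_z ≈ +0.746; the vertex latitude is φ_max = arccos|n̂_z| ≈ 41.8°.
Check via Clairaut: cos φ_max = |cos φ₁| · sin C = cos(33.5°)·sin(116.5°) ≈ 0.746, again giving ≈ 41.8°.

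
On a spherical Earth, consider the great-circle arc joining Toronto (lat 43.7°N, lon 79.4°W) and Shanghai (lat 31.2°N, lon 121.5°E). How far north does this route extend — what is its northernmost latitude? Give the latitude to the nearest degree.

≈ 77°N

The great circle lies in the plane with unit normal n̂ = (p₁ × p₂)/|p₁ × p₂|.
Here n̂_z ≈ -0.226; the vertex latitude is φ_max = arccos|n̂_z| ≈ 76.9°.
Check via Clairaut: cos φ_max = |cos φ₁| · sin C = cos(43.7°)·sin(18.2°) ≈ 0.226, again giving ≈ 76.9°.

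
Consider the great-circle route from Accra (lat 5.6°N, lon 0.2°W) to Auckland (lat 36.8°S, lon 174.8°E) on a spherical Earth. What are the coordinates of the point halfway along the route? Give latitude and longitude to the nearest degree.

The haversine formula gives a central angle δ ≈ 2.591 rad (148.5°) between the endpoints.
Interpolate at f = 1/2 with slerp weights a = sin((1−f)δ)/sin δ ≈ 1.840, b = sin(fδ)/sin δ ≈ 1.840.
p = a·p₁ + b·p₂ ≈ (0.364, 0.127, -0.923); φ = arcsin(p_z) ≈ -67.32°, λ = atan2(p_y, p_x) ≈ 19.26°.

≈ lat 67°S, lon 19°E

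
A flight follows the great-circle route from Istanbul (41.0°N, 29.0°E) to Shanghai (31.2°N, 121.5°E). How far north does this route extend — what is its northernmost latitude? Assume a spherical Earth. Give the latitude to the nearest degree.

≈ 47°N

The great circle lies in the plane with unit normal n̂ = (p₁ × p₂)/|p₁ × p₂|.
Here n̂_z ≈ +0.679; the vertex latitude is φ_max = arccos|n̂_z| ≈ 47.3°.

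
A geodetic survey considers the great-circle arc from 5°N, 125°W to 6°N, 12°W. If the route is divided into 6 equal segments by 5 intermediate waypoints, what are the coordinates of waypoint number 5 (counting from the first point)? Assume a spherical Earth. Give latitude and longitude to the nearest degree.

≈ 8°N, 31°W

From cos δ = sin φ₁ sin φ₂ + cos φ₁ cos φ₂ cos Δλ, the central angle is δ ≈ 1.958 rad (112.2°).
Interpolate at f = 5/6 with slerp weights a = sin((1−f)δ)/sin δ ≈ 0.346, b = sin(fδ)/sin δ ≈ 1.078.
p = a·p₁ + b·p₂ ≈ (0.851, -0.506, 0.143); φ = arcsin(p_z) ≈ 8.21°, λ = atan2(p_y, p_x) ≈ -30.72°.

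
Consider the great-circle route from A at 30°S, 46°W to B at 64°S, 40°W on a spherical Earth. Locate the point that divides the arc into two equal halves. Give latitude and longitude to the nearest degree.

Write both endpoints as unit vectors p₁, p₂ with components (cos φ cos λ, cos φ sin λ, sin φ).
The central angle between the endpoints is δ = arccos(p₁·p₂) ≈ 0.597 rad (34.2°).
Interpolate at f = 1/2 with slerp weights a = sin((1−f)δ)/sin δ ≈ 0.523, b = sin(fδ)/sin δ ≈ 0.523.
p = a·p₁ + b·p₂ ≈ (0.490, -0.473, -0.732); φ = arcsin(p_z) ≈ -47.03°, λ = atan2(p_y, p_x) ≈ -43.98°.

≈ 47°S, 44°W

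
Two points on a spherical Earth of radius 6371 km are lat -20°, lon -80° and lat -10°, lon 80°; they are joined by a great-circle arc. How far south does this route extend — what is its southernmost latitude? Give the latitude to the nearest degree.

≈ -57°

The great circle lies in the plane with unit normal n̂ = (p₁ × p₂)/|p₁ × p₂|.
Here n̂_z ≈ +0.540; the vertex latitude is φ_max = arccos|n̂_z| ≈ 57.3°.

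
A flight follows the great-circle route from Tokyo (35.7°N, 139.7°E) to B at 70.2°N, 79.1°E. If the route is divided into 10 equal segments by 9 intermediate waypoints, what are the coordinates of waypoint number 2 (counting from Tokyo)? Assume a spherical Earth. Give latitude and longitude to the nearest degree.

≈ 44°N, 134°E

From cos δ = sin φ₁ sin φ₂ + cos φ₁ cos φ₂ cos Δλ, the central angle is δ ≈ 0.817 rad (46.8°).
Interpolate at f = 2/10 with slerp weights a = sin((1−f)δ)/sin δ ≈ 0.834, b = sin(fδ)/sin δ ≈ 0.223.
p = a·p₁ + b·p₂ ≈ (-0.502, 0.512, 0.697); φ = arcsin(p_z) ≈ 44.16°, λ = atan2(p_y, p_x) ≈ 134.43°.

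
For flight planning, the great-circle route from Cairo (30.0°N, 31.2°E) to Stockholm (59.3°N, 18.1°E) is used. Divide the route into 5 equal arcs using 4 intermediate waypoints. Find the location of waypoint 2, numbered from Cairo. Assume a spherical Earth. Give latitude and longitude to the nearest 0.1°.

≈ 41.9°N, 27.5°E

Write both endpoints as unit vectors p₁, p₂ with components (cos φ cos λ, cos φ sin λ, sin φ).
The central angle between the endpoints is δ = arccos(p₁·p₂) ≈ 0.534 rad (30.6°).
Interpolate at f = 2/5 with slerp weights a = sin((1−f)δ)/sin δ ≈ 0.619, b = sin(fδ)/sin δ ≈ 0.417.
p = a·p₁ + b·p₂ ≈ (0.661, 0.344, 0.668); φ = arcsin(p_z) ≈ 41.88°, λ = atan2(p_y, p_x) ≈ 27.49°.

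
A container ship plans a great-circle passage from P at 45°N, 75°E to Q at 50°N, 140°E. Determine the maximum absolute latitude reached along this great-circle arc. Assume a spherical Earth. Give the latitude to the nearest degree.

The great circle lies in the plane with unit normal n̂ = (p₁ × p₂)/|p₁ × p₂|.
Here n̂_z ≈ +0.606; the vertex latitude is φ_max = arccos|n̂_z| ≈ 52.7°.

≈ 53°N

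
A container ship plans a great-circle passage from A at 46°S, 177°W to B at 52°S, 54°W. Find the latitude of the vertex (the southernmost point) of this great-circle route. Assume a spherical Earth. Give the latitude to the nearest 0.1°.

The great circle lies in the plane with unit normal n̂ = (p₁ × p₂)/|p₁ × p₂|.
Here n̂_z ≈ +0.381; the vertex latitude is φ_max = arccos|n̂_z| ≈ 67.6°.
Check via Clairaut: cos φ_max = |cos φ₁| · sin C = cos(46.0°)·sin(146.8°) ≈ 0.381, again giving ≈ 67.6°.

≈ 67.6°S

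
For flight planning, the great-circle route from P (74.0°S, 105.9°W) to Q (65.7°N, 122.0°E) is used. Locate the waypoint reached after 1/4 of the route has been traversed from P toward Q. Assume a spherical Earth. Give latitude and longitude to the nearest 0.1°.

≈ (47.6°S, 179.7°E)

Convert each endpoint to a unit vector on the sphere (x = cos φ cos λ, y = cos φ sin λ, z = sin φ).
The central angle between the endpoints is δ = arccos(p₁·p₂) ≈ 2.831 rad (162.2°).
Interpolate at f = 1/4 with slerp weights a = sin((1−f)δ)/sin δ ≈ 2.785, b = sin(fδ)/sin δ ≈ 2.127.
p = a·p₁ + b·p₂ ≈ (-0.674, 0.004, -0.739); φ = arcsin(p_z) ≈ -47.61°, λ = atan2(p_y, p_x) ≈ 179.66°.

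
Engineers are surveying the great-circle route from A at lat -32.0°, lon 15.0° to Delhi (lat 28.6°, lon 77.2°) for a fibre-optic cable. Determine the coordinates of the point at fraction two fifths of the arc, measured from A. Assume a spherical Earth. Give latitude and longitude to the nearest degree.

From cos δ = sin φ₁ sin φ₂ + cos φ₁ cos φ₂ cos Δλ, the central angle is δ ≈ 1.477 rad (84.6°).
Interpolate at f = 2/5 with slerp weights a = sin((1−f)δ)/sin δ ≈ 0.778, b = sin(fδ)/sin δ ≈ 0.560.
p = a·p₁ + b·p₂ ≈ (0.746, 0.650, -0.145); φ = arcsin(p_z) ≈ -8.31°, λ = atan2(p_y, p_x) ≈ 41.05°.

≈ lat -8°, lon 41°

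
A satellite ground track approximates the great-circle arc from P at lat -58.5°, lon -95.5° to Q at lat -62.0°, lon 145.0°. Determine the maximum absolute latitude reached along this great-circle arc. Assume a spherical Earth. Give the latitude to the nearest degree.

≈ -74°

The great circle lies in the plane with unit normal n̂ = (p₁ × p₂)/|p₁ × p₂|.
Here n̂_z ≈ -0.276; the vertex latitude is φ_max = arccos|n̂_z| ≈ 74.0°.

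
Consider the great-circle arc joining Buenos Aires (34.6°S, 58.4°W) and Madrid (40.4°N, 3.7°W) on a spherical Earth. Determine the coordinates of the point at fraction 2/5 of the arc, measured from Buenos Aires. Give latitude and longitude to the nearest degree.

From cos δ = sin φ₁ sin φ₂ + cos φ₁ cos φ₂ cos Δλ, the central angle is δ ≈ 1.577 rad (90.3°).
Interpolate at f = 2/5 with slerp weights a = sin((1−f)δ)/sin δ ≈ 0.811, b = sin(fδ)/sin δ ≈ 0.590.
p = a·p₁ + b·p₂ ≈ (0.798, -0.598, -0.078); φ = arcsin(p_z) ≈ -4.50°, λ = atan2(p_y, p_x) ≈ -36.83°.

≈ (4°S, 37°W)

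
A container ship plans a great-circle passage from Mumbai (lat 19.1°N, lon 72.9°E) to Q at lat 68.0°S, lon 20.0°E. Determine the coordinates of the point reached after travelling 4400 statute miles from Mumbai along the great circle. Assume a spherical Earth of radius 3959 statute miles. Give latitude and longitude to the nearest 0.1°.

From cos δ = sin φ₁ sin φ₂ + cos φ₁ cos φ₂ cos Δλ, the central angle is δ ≈ 1.661 rad (95.2°). The total great-circle distance is δ·R ≈ 1.661 × 3959 ≈ 6575 mi, so the target fraction is f = 4400/6575 ≈ 0.669.
Interpolate at f ≈ 0.669 with slerp weights a = sin((1−f)δ)/sin δ ≈ 0.524, b = sin(fδ)/sin δ ≈ 0.900.
p = a·p₁ + b·p₂ ≈ (0.462, 0.589, -0.663); φ = arcsin(p_z) ≈ -41.52°, λ = atan2(p_y, p_x) ≈ 51.85°.

≈ lat 41.5°S, lon 51.9°E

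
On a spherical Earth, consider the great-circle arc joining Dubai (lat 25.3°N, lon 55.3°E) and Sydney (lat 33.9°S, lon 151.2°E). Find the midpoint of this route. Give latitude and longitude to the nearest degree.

≈ lat 6°S, lon 101°E

From cos δ = sin φ₁ sin φ₂ + cos φ₁ cos φ₂ cos Δλ, the central angle is δ ≈ 1.892 rad (108.4°).
Interpolate at f = 1/2 with slerp weights a = sin((1−f)δ)/sin δ ≈ 0.855, b = sin(fδ)/sin δ ≈ 0.855.
p = a·p₁ + b·p₂ ≈ (-0.182, 0.977, -0.111); φ = arcsin(p_z) ≈ -6.40°, λ = atan2(p_y, p_x) ≈ 100.54°.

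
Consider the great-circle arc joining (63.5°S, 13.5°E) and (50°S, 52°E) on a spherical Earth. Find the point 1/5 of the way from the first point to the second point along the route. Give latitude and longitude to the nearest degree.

≈ (62°S, 24°E)

From cos δ = sin φ₁ sin φ₂ + cos φ₁ cos φ₂ cos Δλ, the central angle is δ ≈ 0.427 rad (24.5°).
Interpolate at f = 1/5 with slerp weights a = sin((1−f)δ)/sin δ ≈ 0.809, b = sin(fδ)/sin δ ≈ 0.206.
p = a·p₁ + b·p₂ ≈ (0.432, 0.189, -0.882); φ = arcsin(p_z) ≈ -61.85°, λ = atan2(p_y, p_x) ≈ 23.56°.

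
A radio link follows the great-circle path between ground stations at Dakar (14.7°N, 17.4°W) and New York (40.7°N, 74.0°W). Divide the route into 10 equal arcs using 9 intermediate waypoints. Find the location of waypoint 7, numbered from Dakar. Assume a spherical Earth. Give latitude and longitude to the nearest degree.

≈ 36°N, 54°W

Write both endpoints as unit vectors p₁, p₂ with components (cos φ cos λ, cos φ sin λ, sin φ).
The central angle between the endpoints is δ = arccos(p₁·p₂) ≈ 0.965 rad (55.3°).
Interpolate at f = 7/10 with slerp weights a = sin((1−f)δ)/sin δ ≈ 0.347, b = sin(fδ)/sin δ ≈ 0.761.
p = a·p₁ + b·p₂ ≈ (0.480, -0.655, 0.584); φ = arcsin(p_z) ≈ 35.74°, λ = atan2(p_y, p_x) ≈ -53.78°.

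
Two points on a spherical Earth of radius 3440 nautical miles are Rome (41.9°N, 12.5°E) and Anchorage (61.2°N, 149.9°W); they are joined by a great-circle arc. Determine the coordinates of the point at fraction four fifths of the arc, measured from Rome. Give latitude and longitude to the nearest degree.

Write both endpoints as unit vectors p₁, p₂ with components (cos φ cos λ, cos φ sin λ, sin φ).
The central angle between the endpoints is δ = arccos(p₁·p₂) ≈ 1.325 rad (75.9°).
Interpolate at f = 4/5 with slerp weights a = sin((1−f)δ)/sin δ ≈ 0.270, b = sin(fδ)/sin δ ≈ 0.899.
p = a·p₁ + b·p₂ ≈ (-0.179, -0.174, 0.968); φ = arcsin(p_z) ≈ 75.57°, λ = atan2(p_y, p_x) ≈ -135.79°.

≈ 76°N, 136°W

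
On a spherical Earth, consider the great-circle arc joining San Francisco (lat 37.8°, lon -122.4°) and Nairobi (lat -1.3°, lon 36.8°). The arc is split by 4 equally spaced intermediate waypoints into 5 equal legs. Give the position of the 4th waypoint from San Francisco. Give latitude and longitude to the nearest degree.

The haversine formula gives a central angle δ ≈ 2.422 rad (138.8°) between the endpoints.
Interpolate at f = 4/5 with slerp weights a = sin((1−f)δ)/sin δ ≈ 0.707, b = sin(fδ)/sin δ ≈ 1.417.
p = a·p₁ + b·p₂ ≈ (0.835, 0.377, 0.401); φ = arcsin(p_z) ≈ 23.65°, λ = atan2(p_y, p_x) ≈ 24.29°.

≈ lat 24°, lon 24°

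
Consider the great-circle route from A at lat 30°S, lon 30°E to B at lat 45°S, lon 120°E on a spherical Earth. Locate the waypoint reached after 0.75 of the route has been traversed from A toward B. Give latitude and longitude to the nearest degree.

≈ lat 49°S, lon 95°E

Convert each endpoint to a unit vector on the sphere (x = cos φ cos λ, y = cos φ sin λ, z = sin φ).
The central angle between the endpoints is δ = arccos(p₁·p₂) ≈ 1.209 rad (69.3°).
Interpolate at f = 0.75 with slerp weights a = sin((1−f)δ)/sin δ ≈ 0.318, b = sin(fδ)/sin δ ≈ 0.842.
p = a·p₁ + b·p₂ ≈ (-0.059, 0.654, -0.755); φ = arcsin(p_z) ≈ -48.99°, λ = atan2(p_y, p_x) ≈ 95.16°.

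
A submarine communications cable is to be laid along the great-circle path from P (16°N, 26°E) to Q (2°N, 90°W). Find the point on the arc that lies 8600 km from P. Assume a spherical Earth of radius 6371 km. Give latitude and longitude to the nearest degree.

Convert each endpoint to a unit vector on the sphere (x = cos φ cos λ, y = cos φ sin λ, z = sin φ).
The central angle between the endpoints is δ = arccos(p₁·p₂) ≈ 1.995 rad (114.3°). The total great-circle distance is δ·R ≈ 1.995 × 6371 ≈ 12710 km, so the target fraction is f = 8600/12710 ≈ 0.677.
Interpolate at f ≈ 0.677 with slerp weights a = sin((1−f)δ)/sin δ ≈ 0.660, b = sin(fδ)/sin δ ≈ 1.071.
p = a·p₁ + b·p₂ ≈ (0.570, -0.792, 0.219); φ = arcsin(p_z) ≈ 12.66°, λ = atan2(p_y, p_x) ≈ -54.26°.

≈ (13°N, 54°W)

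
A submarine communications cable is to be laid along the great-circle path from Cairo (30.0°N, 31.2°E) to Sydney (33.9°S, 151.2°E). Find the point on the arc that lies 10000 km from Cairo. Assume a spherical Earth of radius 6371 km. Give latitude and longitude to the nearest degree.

The haversine formula gives a central angle δ ≈ 2.263 rad (129.7°) between the endpoints. The total great-circle distance is δ·R ≈ 2.263 × 6371 ≈ 14418 km, so the target fraction is f = 10000/14418 ≈ 0.694.
Interpolate at f ≈ 0.694 with slerp weights a = sin((1−f)δ)/sin δ ≈ 0.830, b = sin(fδ)/sin δ ≈ 1.299.
p = a·p₁ + b·p₂ ≈ (-0.330, 0.892, -0.309); φ = arcsin(p_z) ≈ -18.02°, λ = atan2(p_y, p_x) ≈ 110.29°.

≈ 18°S, 110°E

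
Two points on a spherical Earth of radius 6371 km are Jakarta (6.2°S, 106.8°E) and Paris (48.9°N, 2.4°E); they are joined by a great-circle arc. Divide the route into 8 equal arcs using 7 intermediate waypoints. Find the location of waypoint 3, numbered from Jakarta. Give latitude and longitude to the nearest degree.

≈ (23°N, 80°E)

Write both endpoints as unit vectors p₁, p₂ with components (cos φ cos λ, cos φ sin λ, sin φ).
The central angle between the endpoints is δ = arccos(p₁·p₂) ≈ 1.817 rad (104.1°).
Interpolate at f = 3/8 with slerp weights a = sin((1−f)δ)/sin δ ≈ 0.935, b = sin(fδ)/sin δ ≈ 0.650.
p = a·p₁ + b·p₂ ≈ (0.158, 0.908, 0.388); φ = arcsin(p_z) ≈ 22.86°, λ = atan2(p_y, p_x) ≈ 80.13°.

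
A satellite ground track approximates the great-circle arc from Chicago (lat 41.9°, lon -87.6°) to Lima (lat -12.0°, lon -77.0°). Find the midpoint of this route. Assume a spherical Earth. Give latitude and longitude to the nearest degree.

≈ lat 15°, lon -82°

Convert each endpoint to a unit vector on the sphere (x = cos φ cos λ, y = cos φ sin λ, z = sin φ).
The central angle between the endpoints is δ = arccos(p₁·p₂) ≈ 0.956 rad (54.8°).
Interpolate at f = 1/2 with slerp weights a = sin((1−f)δ)/sin δ ≈ 0.563, b = sin(fδ)/sin δ ≈ 0.563.
p = a·p₁ + b·p₂ ≈ (0.141, -0.955, 0.259); φ = arcsin(p_z) ≈ 15.01°, λ = atan2(p_y, p_x) ≈ -81.58°.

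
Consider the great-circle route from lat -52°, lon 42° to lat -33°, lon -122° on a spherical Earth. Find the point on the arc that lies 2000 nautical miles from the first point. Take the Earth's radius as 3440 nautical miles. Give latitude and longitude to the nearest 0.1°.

Convert each endpoint to a unit vector on the sphere (x = cos φ cos λ, y = cos φ sin λ, z = sin φ).
The central angle between the endpoints is δ = arccos(p₁·p₂) ≈ 1.638 rad (93.9°). The total great-circle distance is δ·R ≈ 1.638 × 3440 ≈ 5635 nmi, so the target fraction is f = 2000/5635 ≈ 0.355.
Interpolate at f ≈ 0.355 with slerp weights a = sin((1−f)δ)/sin δ ≈ 0.873, b = sin(fδ)/sin δ ≈ 0.550.
p = a·p₁ + b·p₂ ≈ (0.155, -0.032, -0.987); φ = arcsin(p_z) ≈ -80.91°, λ = atan2(p_y, p_x) ≈ -11.69°.

≈ lat -80.9°, lon -11.7°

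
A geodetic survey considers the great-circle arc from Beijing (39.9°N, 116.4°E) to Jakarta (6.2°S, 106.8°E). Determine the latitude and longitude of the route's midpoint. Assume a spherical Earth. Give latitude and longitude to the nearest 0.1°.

Convert each endpoint to a unit vector on the sphere (x = cos φ cos λ, y = cos φ sin λ, z = sin φ).
The central angle between the endpoints is δ = arccos(p₁·p₂) ≈ 0.819 rad (46.9°).
Interpolate at f = 1/2 with slerp weights a = sin((1−f)δ)/sin δ ≈ 0.545, b = sin(fδ)/sin δ ≈ 0.545.
p = a·p₁ + b·p₂ ≈ (-0.343, 0.893, 0.291); φ = arcsin(p_z) ≈ 16.90°, λ = atan2(p_y, p_x) ≈ 110.98°.

≈ (16.9°N, 111.0°E)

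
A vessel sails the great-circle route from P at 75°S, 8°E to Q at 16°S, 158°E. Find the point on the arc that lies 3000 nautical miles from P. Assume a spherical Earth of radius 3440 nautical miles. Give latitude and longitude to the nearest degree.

≈ 53°S, 151°E

The haversine formula gives a central angle δ ≈ 1.520 rad (87.1°) between the endpoints. The total great-circle distance is δ·R ≈ 1.520 × 3440 ≈ 5229 nmi, so the target fraction is f = 3000/5229 ≈ 0.574.
Interpolate at f ≈ 0.574 with slerp weights a = sin((1−f)δ)/sin δ ≈ 0.604, b = sin(fδ)/sin δ ≈ 0.767.
p = a·p₁ + b·p₂ ≈ (-0.528, 0.298, -0.795); φ = arcsin(p_z) ≈ -52.66°, λ = atan2(p_y, p_x) ≈ 150.59°.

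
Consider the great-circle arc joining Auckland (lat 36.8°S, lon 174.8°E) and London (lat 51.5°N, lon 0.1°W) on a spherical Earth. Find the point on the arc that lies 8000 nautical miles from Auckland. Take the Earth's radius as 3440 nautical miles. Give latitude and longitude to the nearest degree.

Write both endpoints as unit vectors p₁, p₂ with components (cos φ cos λ, cos φ sin λ, sin φ).
The central angle between the endpoints is δ = arccos(p₁·p₂) ≈ 2.877 rad (164.9°). The total great-circle distance is δ·R ≈ 2.877 × 3440 ≈ 9898 nmi, so the target fraction is f = 8000/9898 ≈ 0.808.
Interpolate at f ≈ 0.808 with slerp weights a = sin((1−f)δ)/sin δ ≈ 2.007, b = sin(fδ)/sin δ ≈ 2.789.
p = a·p₁ + b·p₂ ≈ (0.136, 0.143, 0.980); φ = arcsin(p_z) ≈ 78.65°, λ = atan2(p_y, p_x) ≈ 46.44°.

≈ lat 79°N, lon 46°E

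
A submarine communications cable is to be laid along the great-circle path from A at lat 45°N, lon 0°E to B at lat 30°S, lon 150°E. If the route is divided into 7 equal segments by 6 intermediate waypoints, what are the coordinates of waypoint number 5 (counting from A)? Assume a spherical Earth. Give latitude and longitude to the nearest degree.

≈ lat 2°N, lon 119°E

Convert each endpoint to a unit vector on the sphere (x = cos φ cos λ, y = cos φ sin λ, z = sin φ).
The central angle between the endpoints is δ = arccos(p₁·p₂) ≈ 2.655 rad (152.1°).
Interpolate at f = 5/7 with slerp weights a = sin((1−f)δ)/sin δ ≈ 1.471, b = sin(fδ)/sin δ ≈ 2.026.
p = a·p₁ + b·p₂ ≈ (-0.479, 0.877, 0.027); φ = arcsin(p_z) ≈ 1.55°, λ = atan2(p_y, p_x) ≈ 118.66°.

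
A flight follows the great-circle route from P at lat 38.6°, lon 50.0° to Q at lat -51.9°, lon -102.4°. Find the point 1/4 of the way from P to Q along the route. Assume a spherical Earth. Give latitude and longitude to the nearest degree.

Convert each endpoint to a unit vector on the sphere (x = cos φ cos λ, y = cos φ sin λ, z = sin φ).
The central angle between the endpoints is δ = arccos(p₁·p₂) ≈ 2.735 rad (156.7°).
Interpolate at f = 1/4 with slerp weights a = sin((1−f)δ)/sin δ ≈ 2.240, b = sin(fδ)/sin δ ≈ 1.595.
p = a·p₁ + b·p₂ ≈ (0.914, 0.380, 0.142); φ = arcsin(p_z) ≈ 8.18°, λ = atan2(p_y, p_x) ≈ 22.56°.

≈ lat 8°, lon 23°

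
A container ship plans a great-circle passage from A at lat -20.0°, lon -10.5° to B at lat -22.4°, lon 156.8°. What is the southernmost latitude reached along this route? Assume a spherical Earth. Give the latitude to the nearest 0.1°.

≈ -74.1°

The great circle lies in the plane with unit normal n̂ = (p₁ × p₂)/|p₁ × p₂|.
Here n̂_z ≈ +0.274; the vertex latitude is φ_max = arccos|n̂_z| ≈ 74.1°.
Check via Clairaut: cos φ_max = |cos φ₁| · sin C = cos(20.0°)·sin(163.0°) ≈ 0.274, again giving ≈ 74.1°.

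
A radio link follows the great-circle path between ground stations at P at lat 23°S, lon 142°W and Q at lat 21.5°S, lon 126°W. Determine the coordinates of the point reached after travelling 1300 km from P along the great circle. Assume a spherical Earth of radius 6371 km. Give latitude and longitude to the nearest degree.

Convert each endpoint to a unit vector on the sphere (x = cos φ cos λ, y = cos φ sin λ, z = sin φ).
The central angle between the endpoints is δ = arccos(p₁·p₂) ≈ 0.260 rad (14.9°). The total great-circle distance is δ·R ≈ 0.260 × 6371 ≈ 1654 km, so the target fraction is f = 1300/1654 ≈ 0.786.
Interpolate at f ≈ 0.786 with slerp weights a = sin((1−f)δ)/sin δ ≈ 0.216, b = sin(fδ)/sin δ ≈ 0.789.
p = a·p₁ + b·p₂ ≈ (-0.589, -0.717, -0.374); φ = arcsin(p_z) ≈ -21.95°, λ = atan2(p_y, p_x) ≈ -129.39°.

≈ lat 22°S, lon 129°W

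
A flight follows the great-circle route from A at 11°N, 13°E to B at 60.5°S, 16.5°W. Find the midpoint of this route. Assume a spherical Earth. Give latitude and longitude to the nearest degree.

Write both endpoints as unit vectors p₁, p₂ with components (cos φ cos λ, cos φ sin λ, sin φ).
The central angle between the endpoints is δ = arccos(p₁·p₂) ≈ 1.313 rad (75.2°).
Interpolate at f = 1/2 with slerp weights a = sin((1−f)δ)/sin δ ≈ 0.631, b = sin(fδ)/sin δ ≈ 0.631.
p = a·p₁ + b·p₂ ≈ (0.902, 0.051, -0.429); φ = arcsin(p_z) ≈ -25.40°, λ = atan2(p_y, p_x) ≈ 3.24°.

≈ 25°S, 3°E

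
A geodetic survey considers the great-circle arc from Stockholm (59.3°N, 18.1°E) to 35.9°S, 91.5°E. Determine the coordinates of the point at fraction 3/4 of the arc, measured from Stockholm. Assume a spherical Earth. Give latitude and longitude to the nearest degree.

≈ 11°S, 77°E

Write both endpoints as unit vectors p₁, p₂ with components (cos φ cos λ, cos φ sin λ, sin φ).
The central angle between the endpoints is δ = arccos(p₁·p₂) ≈ 1.967 rad (112.7°).
Interpolate at f = 3/4 with slerp weights a = sin((1−f)δ)/sin δ ≈ 0.512, b = sin(fδ)/sin δ ≈ 1.079.
p = a·p₁ + b·p₂ ≈ (0.226, 0.955, -0.193); φ = arcsin(p_z) ≈ -11.11°, λ = atan2(p_y, p_x) ≈ 76.71°.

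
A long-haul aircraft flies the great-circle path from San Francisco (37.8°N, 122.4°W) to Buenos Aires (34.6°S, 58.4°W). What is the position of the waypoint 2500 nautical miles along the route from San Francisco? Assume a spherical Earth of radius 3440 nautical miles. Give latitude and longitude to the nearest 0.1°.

Write both endpoints as unit vectors p₁, p₂ with components (cos φ cos λ, cos φ sin λ, sin φ).
The central angle between the endpoints is δ = arccos(p₁·p₂) ≈ 1.634 rad (93.6°). The total great-circle distance is δ·R ≈ 1.634 × 3440 ≈ 5620 nmi, so the target fraction is f = 2500/5620 ≈ 0.445.
Interpolate at f ≈ 0.445 with slerp weights a = sin((1−f)δ)/sin δ ≈ 0.789, b = sin(fδ)/sin δ ≈ 0.666.
p = a·p₁ + b·p₂ ≈ (-0.047, -0.993, 0.106); φ = arcsin(p_z) ≈ 6.07°, λ = atan2(p_y, p_x) ≈ -92.71°.

≈ 6.1°N, 92.7°W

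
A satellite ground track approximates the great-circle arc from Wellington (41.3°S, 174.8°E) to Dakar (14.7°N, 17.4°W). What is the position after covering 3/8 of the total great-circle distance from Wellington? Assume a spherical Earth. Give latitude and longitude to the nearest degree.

≈ 68°S, 81°W

Write both endpoints as unit vectors p₁, p₂ with components (cos φ cos λ, cos φ sin λ, sin φ).
The central angle between the endpoints is δ = arccos(p₁·p₂) ≈ 2.642 rad (151.4°).
Interpolate at f = 3/8 with slerp weights a = sin((1−f)δ)/sin δ ≈ 2.080, b = sin(fδ)/sin δ ≈ 1.746.
p = a·p₁ + b·p₂ ≈ (0.055, -0.363, -0.930); φ = arcsin(p_z) ≈ -68.44°, λ = atan2(p_y, p_x) ≈ -81.42°.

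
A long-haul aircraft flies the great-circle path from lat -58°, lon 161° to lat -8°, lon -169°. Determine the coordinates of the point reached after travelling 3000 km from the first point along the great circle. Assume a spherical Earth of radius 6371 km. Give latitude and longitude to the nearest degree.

≈ lat -34°, lon 180°

Convert each endpoint to a unit vector on the sphere (x = cos φ cos λ, y = cos φ sin λ, z = sin φ).
The central angle between the endpoints is δ = arccos(p₁·p₂) ≈ 0.961 rad (55.1°). The total great-circle distance is δ·R ≈ 0.961 × 6371 ≈ 6124 km, so the target fraction is f = 3000/6124 ≈ 0.490.
Interpolate at f ≈ 0.490 with slerp weights a = sin((1−f)δ)/sin δ ≈ 0.574, b = sin(fδ)/sin δ ≈ 0.553.
p = a·p₁ + b·p₂ ≈ (-0.826, -0.005, -0.564); φ = arcsin(p_z) ≈ -34.34°, λ = atan2(p_y, p_x) ≈ -179.62°.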